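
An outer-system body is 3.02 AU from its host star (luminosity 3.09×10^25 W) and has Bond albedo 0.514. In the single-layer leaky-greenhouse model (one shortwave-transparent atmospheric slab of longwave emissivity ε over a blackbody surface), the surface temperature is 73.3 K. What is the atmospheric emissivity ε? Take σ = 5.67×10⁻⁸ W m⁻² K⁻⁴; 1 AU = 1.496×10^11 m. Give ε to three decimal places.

0.212

Orbital distance: d = 3.02 AU = 4.518×10^11 m.
Spreading L over a sphere of radius d: S = 3.09×10^25/(4π·4.52×10^11²) = 12.05 W m⁻².
Effective temperature: T_e = [S(1−α)/(4σ)]^(1/4) = 71.28 K.
Since (2−ε)/2 = (T_e/T_s)⁴ = 0.8942, ε = 0.2115.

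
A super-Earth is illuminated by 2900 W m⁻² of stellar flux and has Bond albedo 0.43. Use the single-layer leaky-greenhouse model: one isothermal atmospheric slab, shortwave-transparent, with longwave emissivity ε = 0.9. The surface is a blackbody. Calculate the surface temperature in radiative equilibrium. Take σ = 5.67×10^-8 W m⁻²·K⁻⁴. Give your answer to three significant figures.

Effective emission temperature (TOA balance): σT_e⁴ = S(1−α)/4 = 413.3 W m⁻² → T_e = 292.2 K.
For a single slab of emissivity ε, T_s⁴ = 2T_e⁴/(2−ε); thus T_s = 292.2·(1.818)^(1/4) = 339.3 K.

339 K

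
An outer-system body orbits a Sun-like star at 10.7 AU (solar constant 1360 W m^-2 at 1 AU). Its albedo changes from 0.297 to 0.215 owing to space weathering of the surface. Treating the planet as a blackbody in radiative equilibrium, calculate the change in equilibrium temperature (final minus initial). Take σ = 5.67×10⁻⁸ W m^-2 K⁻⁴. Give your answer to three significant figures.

2.18 kelvin

Irradiance scales as 1/d², so S = 1360 W m^-2 × (1/10.7)² = 11.88 W m^-2.
With α = 0.297, T₁ = 77.90 K.
With α = 0.215, T₂ = 80.08 K.
ΔT = T₂ − T₁ = 2.178 K.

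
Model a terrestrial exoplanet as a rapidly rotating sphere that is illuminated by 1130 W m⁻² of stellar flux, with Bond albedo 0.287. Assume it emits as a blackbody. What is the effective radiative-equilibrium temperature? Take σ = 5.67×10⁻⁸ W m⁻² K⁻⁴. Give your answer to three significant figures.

Absorbed flux (global mean): S(1−α)/4 = 1130·0.713/4 = 201.4 W m⁻².
In equilibrium σT⁴ equals this, so T = 244.1 K.

244 K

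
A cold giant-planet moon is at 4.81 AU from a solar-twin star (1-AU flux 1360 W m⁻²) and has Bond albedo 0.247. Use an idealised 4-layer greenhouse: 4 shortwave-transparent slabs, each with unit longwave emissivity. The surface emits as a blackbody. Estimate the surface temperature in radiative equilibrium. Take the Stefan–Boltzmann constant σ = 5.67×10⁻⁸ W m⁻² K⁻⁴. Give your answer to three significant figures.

177 K

By the inverse-square law, S = 1360/4.81² = 58.78 W m⁻².
The effective emission temperature is T_e = [S(1−α)/(4σ)]^¼ = 118.2 K.
With N = 4 opaque layers, T_s = (N+1)^(1/4)·T_e = 5^(1/4)·118.2 = 176.7 K.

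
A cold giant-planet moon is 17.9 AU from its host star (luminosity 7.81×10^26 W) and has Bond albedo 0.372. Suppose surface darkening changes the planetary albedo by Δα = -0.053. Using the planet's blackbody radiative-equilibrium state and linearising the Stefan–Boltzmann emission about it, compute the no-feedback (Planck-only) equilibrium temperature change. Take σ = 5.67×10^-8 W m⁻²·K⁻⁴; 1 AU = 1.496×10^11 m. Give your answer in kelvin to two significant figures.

1.5 K

Orbital distance: d = 17.9 AU = 2.678×10^12 m.
Spreading L over a sphere of radius d: S = 7.81×10^26/(4π·2.68×10^12²) = 8.667 W m⁻².
Unperturbed T_e = [8.667·(1−0.372)/(4σ)]^¼ = 69.99 K.
ΔF = −(S/4)Δα = −(8.667/4)×(-0.053) = 0.1148 W m⁻².
The Planck feedback parameter is 4σT_e³ = 0.07777 W m⁻²/K.
ΔT₀ = ΔF/λ_P = 0.1148/0.07777 = 1.48 K.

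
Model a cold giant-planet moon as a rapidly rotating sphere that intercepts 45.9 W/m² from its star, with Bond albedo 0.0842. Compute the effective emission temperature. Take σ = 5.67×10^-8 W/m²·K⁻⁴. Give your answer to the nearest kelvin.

Absorbed flux (global mean): S(1−α)/4 = 45.90·0.916/4 = 10.51 W/m².
Set σT⁴ = 10.51 → T = (10.51/σ)^(1/4) = 116.7 K.

117 K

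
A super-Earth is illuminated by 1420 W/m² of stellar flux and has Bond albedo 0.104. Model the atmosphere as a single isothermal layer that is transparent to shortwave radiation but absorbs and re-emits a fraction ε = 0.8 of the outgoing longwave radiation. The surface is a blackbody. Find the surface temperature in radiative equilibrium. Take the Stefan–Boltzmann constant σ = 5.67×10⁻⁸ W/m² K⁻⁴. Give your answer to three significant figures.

311 kelvin

Effective emission temperature (TOA balance): σT_e⁴ = S(1−α)/4 = 318.1 W/m² → T_e = 273.7 K.
Surface balance with a leaky layer gives σT_s⁴ = σT_e⁴·2/(2−ε), so T_s = T_e·[2/(2−0.8)]^(1/4) = 311.0 K.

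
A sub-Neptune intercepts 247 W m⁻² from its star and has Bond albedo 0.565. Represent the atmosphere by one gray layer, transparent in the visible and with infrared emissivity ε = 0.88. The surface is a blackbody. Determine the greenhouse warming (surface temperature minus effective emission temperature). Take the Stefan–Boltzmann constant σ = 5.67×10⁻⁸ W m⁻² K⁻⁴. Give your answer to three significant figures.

The planet radiates to space at T_e = [S(1−α)/(4σ)]^(1/4) = 147.5 K.
For a single slab of emissivity ε, T_s⁴ = 2T_e⁴/(2−ε); thus T_s = 147.5·(1.786)^(1/4) = 170.5 K.
T_s − T_e = 170.5 − 147.5 = 23.01 K.

23.0 K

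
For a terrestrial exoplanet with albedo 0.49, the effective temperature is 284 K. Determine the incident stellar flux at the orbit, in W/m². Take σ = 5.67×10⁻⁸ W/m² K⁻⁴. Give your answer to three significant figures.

Invert the energy balance for S: S = 4σT⁴/(1−α).
σT⁴ = 5.67×10⁻⁸·(284)⁴ = 368.9 W/m².
S = 4·368.9/0.51 = 2893 W/m².

2890 W/m²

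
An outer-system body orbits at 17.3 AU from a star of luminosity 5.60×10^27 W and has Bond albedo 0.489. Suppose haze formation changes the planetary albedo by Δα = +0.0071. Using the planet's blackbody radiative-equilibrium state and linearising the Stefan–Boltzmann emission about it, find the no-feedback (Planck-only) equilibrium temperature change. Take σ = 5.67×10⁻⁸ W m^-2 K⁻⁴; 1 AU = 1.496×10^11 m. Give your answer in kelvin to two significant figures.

d = 17.3 × 1.496×10^11 m = 2.588×10^12 m.
Spreading L over a sphere of radius d: S = 5.60×10^27/(4π·2.59×10^12²) = 66.53 W m^-2.
Unperturbed T_e = [66.53·(1−0.489)/(4σ)]^¼ = 110.6 K.
The change in absorbed flux is Δ[S(1−α)/4] = −SΔα/4 = -0.1181 W m^-2.
Planck response: λ_P = 4σT_e³ = 4·5.67×10⁻⁸·(110.6)³ = 0.3073 W m^-2/K.
So ΔT₀ = -0.1181/0.3073 = -0.384 K.

-0.38 kelvin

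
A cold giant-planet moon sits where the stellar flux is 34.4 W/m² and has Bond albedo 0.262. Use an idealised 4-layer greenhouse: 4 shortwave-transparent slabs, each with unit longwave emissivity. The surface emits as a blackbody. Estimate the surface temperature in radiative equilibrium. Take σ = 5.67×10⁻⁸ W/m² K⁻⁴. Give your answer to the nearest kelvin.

154 K

Top-of-atmosphere balance: σT_e⁴ = S(1−α)/4 = 6.347 W/m² → T_e = 102.9 K.
Layer-by-layer balance gives σT_s⁴ = (N+1)σT_e⁴, so T_s = 5^¼·102.9 = 153.8 K.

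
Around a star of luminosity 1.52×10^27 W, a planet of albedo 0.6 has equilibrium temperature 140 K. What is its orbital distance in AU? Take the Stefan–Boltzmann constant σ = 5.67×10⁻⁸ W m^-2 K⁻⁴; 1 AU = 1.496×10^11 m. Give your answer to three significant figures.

Required flux: S = 4σT⁴/(1−α) = 217.8 W m^-2.
Then d = [L/(4πS)]^(1/2) = 7.452×10^11 m, i.e. 4.981 AU.

4.98 AU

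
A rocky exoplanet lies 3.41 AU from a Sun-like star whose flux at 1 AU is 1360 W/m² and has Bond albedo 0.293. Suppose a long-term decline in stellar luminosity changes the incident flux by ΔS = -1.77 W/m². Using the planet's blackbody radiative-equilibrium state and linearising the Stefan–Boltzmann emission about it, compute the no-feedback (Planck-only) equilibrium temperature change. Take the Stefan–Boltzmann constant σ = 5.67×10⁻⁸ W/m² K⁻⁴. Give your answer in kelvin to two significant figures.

By the inverse-square law, S = 1360/3.41² = 117.0 W/m².
Unperturbed T_e = [117.0·(1−0.293)/(4σ)]^¼ = 138.2 K.
ΔF = Δ[S(1−α)]/4 = (1−0.293)·-1.77/4 = -0.3128 W/m².
The Planck feedback parameter is 4σT_e³ = 0.5984 W/m²/K.
ΔT₀ = ΔF/λ_P = -0.3128/0.5984 = -0.523 K.

-0.52 K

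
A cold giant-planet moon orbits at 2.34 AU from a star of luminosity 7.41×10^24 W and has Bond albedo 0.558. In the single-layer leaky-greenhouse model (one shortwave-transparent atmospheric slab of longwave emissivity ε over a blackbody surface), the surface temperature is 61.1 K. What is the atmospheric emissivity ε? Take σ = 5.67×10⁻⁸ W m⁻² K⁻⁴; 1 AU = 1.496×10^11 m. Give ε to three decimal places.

0.654

Orbital distance: d = 2.34 AU = 3.501×10^11 m.
Spreading L over a sphere of radius d: S = 7.41×10^24/(4π·3.50×10^11²) = 4.812 W m⁻².
TOA balance gives T_e = 55.34 K.
T_s⁴ = T_e⁴·2/(2−ε) → ε = 2 − 2(T_e/T_s)⁴ = 2 − 2·(55.34/61.1)⁴ = 0.6543.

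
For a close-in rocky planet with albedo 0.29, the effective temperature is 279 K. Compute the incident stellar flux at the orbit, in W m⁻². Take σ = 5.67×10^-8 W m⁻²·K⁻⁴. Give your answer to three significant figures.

Invert the energy balance for S: S = 4σT⁴/(1−α).
The emitted flux is σT⁴ = 343.6 W m⁻².
So S = 4×343.6/(1−0.29) = 1936 W m⁻².

1940 W m⁻²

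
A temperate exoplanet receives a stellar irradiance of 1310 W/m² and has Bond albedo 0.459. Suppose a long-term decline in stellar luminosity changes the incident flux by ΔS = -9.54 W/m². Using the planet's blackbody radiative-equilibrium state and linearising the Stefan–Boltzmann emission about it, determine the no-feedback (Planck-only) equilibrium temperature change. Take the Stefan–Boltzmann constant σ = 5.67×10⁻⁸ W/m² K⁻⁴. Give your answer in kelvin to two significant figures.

-0.43 K

The baseline emission temperature is T_e = 236.4 K.
ΔF = Δ[S(1−α)]/4 = (1−0.459)·-9.54/4 = -1.290 W/m².
The Planck feedback parameter is 4σT_e³ = 2.998 W/m²/K.
Hence the no-feedback warming is ΔF/(4σT_e³) = -0.430 K.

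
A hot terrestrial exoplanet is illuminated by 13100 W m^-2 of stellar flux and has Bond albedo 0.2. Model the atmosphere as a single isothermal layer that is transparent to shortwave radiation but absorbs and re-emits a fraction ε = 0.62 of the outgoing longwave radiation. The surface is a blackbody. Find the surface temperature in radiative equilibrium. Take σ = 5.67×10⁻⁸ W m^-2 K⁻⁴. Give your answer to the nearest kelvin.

Effective emission temperature (TOA balance): σT_e⁴ = S(1−α)/4 = 2620 W m^-2 → T_e = 463.6 K.
For a single slab of emissivity ε, T_s⁴ = 2T_e⁴/(2−ε); thus T_s = 463.6·(1.449)^(1/4) = 508.7 K.

509 K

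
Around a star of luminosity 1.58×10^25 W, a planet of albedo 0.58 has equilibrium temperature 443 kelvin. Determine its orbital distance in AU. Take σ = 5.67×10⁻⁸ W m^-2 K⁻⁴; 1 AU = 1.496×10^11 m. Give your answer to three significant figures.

Energy balance gives S = 4σT⁴/(1−α) = 20800 W m^-2.
Then d = [L/(4πS)]^(1/2) = 7.775×10^9 m, i.e. 0.05197 AU.

0.0520 AU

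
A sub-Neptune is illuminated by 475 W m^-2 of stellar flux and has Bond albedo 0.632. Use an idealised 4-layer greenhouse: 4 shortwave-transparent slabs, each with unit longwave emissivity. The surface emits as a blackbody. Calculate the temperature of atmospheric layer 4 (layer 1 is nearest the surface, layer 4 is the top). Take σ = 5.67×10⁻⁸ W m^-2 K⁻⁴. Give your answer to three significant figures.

Top-of-atmosphere balance: σT_e⁴ = S(1−α)/4 = 43.70 W m^-2 → T_e = 166.6 K.
The net upward flux σT_e⁴ is constant between every pair of levels, so T_k⁴ = (N+1−k)T_e⁴.
T_4 = (1)^(1/4)·166.6 = 166.6 K.

167 kelvin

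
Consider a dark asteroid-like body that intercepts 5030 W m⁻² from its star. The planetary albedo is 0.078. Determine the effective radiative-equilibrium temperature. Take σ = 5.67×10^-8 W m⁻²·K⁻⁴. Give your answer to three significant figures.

378 kelvin

Averaging over the sphere, the absorbed flux is S(1−α)/4 = 1159 W m⁻².
Set σT⁴ = 1159 → T = (1159/σ)^(1/4) = 378.1 K.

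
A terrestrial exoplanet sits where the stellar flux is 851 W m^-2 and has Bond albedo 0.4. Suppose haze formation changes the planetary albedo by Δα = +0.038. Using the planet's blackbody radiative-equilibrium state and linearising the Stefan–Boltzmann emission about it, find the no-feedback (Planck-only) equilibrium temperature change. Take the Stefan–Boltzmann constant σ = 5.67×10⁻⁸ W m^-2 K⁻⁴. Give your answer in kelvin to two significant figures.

Reference equilibrium: T_e = [S(1−α)/(4σ)]^(1/4) = 217.8 K.
TOA radiative forcing: ΔF = −S·Δα/4 = −851.0·(+0.038)/4 = -8.085 W m^-2.
Linearising σT⁴ gives d(σT⁴)/dT = 4σT_e³ = 2.344 W m^-2 per K.
So ΔT₀ = -8.085/2.344 = -3.45 K.

-3.4 kelvin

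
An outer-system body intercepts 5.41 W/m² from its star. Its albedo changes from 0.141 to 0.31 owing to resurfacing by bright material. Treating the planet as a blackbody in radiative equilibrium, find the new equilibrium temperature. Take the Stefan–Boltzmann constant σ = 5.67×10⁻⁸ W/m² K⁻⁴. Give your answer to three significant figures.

63.7 kelvin

T₂ = [S(1−α₂)/(4σ)]^(1/4) = [5.410·0.69/(4σ)]^(1/4) = 63.69 K.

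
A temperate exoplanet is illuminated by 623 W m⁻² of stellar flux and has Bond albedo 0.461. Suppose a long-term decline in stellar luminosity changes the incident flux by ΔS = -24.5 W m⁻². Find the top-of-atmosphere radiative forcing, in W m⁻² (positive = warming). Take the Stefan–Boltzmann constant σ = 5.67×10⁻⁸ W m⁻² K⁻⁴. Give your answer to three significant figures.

Only a fraction (1−α) is absorbed and it's spread over 4πR², so ΔF = (1−α)ΔS/4 = -3.301 W m⁻².

-3.30 W m⁻²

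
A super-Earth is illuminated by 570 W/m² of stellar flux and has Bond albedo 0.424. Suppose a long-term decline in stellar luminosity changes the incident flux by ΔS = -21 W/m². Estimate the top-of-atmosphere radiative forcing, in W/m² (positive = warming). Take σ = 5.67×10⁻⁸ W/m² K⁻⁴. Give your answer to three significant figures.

-3.02 W/m²

Only a fraction (1−α) is absorbed and it's spread over 4πR², so ΔF = (1−α)ΔS/4 = -3.024 W/m².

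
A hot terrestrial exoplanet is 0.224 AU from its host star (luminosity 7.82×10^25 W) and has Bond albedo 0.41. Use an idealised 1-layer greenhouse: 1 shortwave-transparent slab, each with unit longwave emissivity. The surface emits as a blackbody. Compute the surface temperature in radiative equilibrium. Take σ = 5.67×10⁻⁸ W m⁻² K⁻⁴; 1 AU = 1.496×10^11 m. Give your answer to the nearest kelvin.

Orbital distance: d = 0.224 AU = 3.351×10^10 m.
Flux at the orbit: S = L/(4πd²) = 7.82×10^25/(4π·(3.35×10^10)²) = 5542 W m⁻².
OLR = S(1−α)/4 = 817.4 W m⁻²; the top layer radiates at T_e = 346.5 K.
For an N-layer opaque stack, T_s⁴ = (N+1)T_e⁴, hence T_s = (2)^(1/4)×346.5 K = 412.1 K.

412 K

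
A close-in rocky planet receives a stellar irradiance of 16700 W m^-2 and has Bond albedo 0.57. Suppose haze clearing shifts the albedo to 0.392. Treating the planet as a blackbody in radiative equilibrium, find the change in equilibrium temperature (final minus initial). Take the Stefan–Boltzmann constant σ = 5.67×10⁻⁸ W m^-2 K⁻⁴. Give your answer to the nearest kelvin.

Before: T₁ = [16700·0.43/(4σ)]^(1/4) = 421.8 K.
Final:   T₂ = [S(1−0.392)/(4σ)]^(1/4) = 460.0 K.
ΔT = T₂ − T₁ = 38.16 K.

38 K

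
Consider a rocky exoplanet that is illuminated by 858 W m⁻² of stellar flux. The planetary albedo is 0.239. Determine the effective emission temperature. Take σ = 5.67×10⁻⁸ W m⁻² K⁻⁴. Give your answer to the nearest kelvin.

232 K

Absorbed flux (global mean): S(1−α)/4 = 858.0·0.761/4 = 163.2 W m⁻².
Set σT⁴ = 163.2 → T = (163.2/σ)^(1/4) = 231.6 K.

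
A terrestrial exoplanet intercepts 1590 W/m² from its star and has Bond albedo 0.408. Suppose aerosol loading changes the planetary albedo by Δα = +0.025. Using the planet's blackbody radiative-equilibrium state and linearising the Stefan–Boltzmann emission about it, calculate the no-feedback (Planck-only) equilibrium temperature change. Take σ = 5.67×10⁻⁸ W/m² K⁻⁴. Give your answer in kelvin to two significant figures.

Reference equilibrium: T_e = [S(1−α)/(4σ)]^(1/4) = 253.8 K.
TOA radiative forcing: ΔF = −S·Δα/4 = −1590·(+0.025)/4 = -9.938 W/m².
Linearising σT⁴ gives d(σT⁴)/dT = 4σT_e³ = 3.709 W/m² per K.
ΔT₀ = ΔF/λ_P = -9.938/3.709 = -2.68 K.

-2.7 kelvin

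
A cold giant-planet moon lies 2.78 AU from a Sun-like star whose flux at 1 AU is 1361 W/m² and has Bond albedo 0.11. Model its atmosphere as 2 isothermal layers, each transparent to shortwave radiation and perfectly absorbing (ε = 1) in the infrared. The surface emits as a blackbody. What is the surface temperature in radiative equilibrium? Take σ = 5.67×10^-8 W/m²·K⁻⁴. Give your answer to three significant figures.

213 kelvin

Flux at the orbit: S = 1361/(2.78)² = 176.1 W/m².
The effective emission temperature is T_e = [S(1−α)/(4σ)]^¼ = 162.1 K.
For an N-layer opaque stack, T_s⁴ = (N+1)T_e⁴, hence T_s = (3)^(1/4)×162.1 K = 213.4 K.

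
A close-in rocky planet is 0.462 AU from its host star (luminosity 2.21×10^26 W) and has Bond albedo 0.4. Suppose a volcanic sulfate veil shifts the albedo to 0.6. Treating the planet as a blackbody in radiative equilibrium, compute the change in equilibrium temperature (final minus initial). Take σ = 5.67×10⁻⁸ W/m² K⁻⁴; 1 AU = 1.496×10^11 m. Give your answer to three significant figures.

Orbital distance: d = 0.462 AU = 6.912×10^10 m.
Flux at the orbit: S = L/(4πd²) = 2.21×10^26/(4π·(6.91×10^10)²) = 3682 W/m².
Before: T₁ = [3682·0.6/(4σ)]^(1/4) = 314.1 K.
Final:   T₂ = [S(1−0.6)/(4σ)]^(1/4) = 283.9 K.
Change: 283.9 − 314.1 = -30.28 K.

-30.3 K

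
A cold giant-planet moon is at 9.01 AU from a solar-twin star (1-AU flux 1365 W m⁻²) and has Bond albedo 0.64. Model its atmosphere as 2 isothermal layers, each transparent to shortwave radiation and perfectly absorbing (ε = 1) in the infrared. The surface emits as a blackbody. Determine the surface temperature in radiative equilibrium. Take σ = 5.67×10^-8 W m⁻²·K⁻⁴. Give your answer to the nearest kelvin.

95 K

Flux at the orbit: S = 1365/(9.01)² = 16.81 W m⁻².
The effective emission temperature is T_e = [S(1−α)/(4σ)]^¼ = 71.88 K.
With N = 2 opaque layers, T_s = (N+1)^(1/4)·T_e = 3^(1/4)·71.88 = 94.59 K.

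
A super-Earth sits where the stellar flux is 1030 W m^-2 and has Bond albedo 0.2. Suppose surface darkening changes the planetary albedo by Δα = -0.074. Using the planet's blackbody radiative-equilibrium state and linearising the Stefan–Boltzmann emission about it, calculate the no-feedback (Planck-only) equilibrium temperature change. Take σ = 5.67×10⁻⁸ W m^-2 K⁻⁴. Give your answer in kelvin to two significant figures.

5.7 kelvin

Reference equilibrium: T_e = [S(1−α)/(4σ)]^(1/4) = 245.5 K.
ΔF = −(S/4)Δα = −(1030/4)×(-0.074) = 19.05 W m^-2.
Linearising σT⁴ gives d(σT⁴)/dT = 4σT_e³ = 3.356 W m^-2 per K.
Hence the no-feedback warming is ΔF/(4σT_e³) = 5.68 K.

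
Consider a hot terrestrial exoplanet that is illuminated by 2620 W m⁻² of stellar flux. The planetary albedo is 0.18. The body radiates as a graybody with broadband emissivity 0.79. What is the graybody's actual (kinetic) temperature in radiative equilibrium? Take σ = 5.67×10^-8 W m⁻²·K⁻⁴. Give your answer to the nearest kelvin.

Absorbed flux (global mean): S(1−α)/4 = 2620·0.82/4 = 537.1 W m⁻².
Radiative balance εσT⁴ = 537.1 gives T = [537.1/(0.79·σ)]^(1/4) = 330.9 K.

331 kelvin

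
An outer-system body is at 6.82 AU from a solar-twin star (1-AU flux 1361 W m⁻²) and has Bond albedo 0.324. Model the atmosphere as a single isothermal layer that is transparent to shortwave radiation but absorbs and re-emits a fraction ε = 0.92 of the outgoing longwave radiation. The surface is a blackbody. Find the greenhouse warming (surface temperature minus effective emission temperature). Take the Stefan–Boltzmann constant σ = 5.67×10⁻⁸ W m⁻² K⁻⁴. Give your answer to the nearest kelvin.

By the inverse-square law, S = 1361/6.82² = 29.26 W m⁻².
The planet radiates to space at T_e = [S(1−α)/(4σ)]^(1/4) = 96.64 K.
The surface balance (absorbed SW + ε·downward IR = σT_s⁴) with T_a⁴ = T_s⁴/2 reduces to T_s = T_e·[2/(2−ε)]^¼ = 112.7 K.
T_s − T_e = 112.7 − 96.64 = 16.09 K.

16 K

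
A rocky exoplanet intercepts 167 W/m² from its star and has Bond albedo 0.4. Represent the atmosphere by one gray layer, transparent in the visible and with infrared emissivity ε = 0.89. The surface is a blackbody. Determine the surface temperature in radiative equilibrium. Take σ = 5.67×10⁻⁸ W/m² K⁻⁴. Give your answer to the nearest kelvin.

The planet radiates to space at T_e = [S(1−α)/(4σ)]^(1/4) = 145.0 K.
The surface balance (absorbed SW + ε·downward IR = σT_s⁴) with T_a⁴ = T_s⁴/2 reduces to T_s = T_e·[2/(2−ε)]^¼ = 168.0 K.

168 K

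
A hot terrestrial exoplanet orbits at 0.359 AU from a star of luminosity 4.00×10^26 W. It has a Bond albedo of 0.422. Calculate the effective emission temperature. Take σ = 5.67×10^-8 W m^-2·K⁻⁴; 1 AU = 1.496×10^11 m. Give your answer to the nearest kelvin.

d = 0.359 × 1.496×10^11 m = 5.371×10^10 m.
Spreading L over a sphere of radius d: S = 4.00×10^26/(4π·5.37×10^10²) = 11040 W m^-2.
Averaging over the sphere, the absorbed flux is S(1−α)/4 = 1595 W m^-2.
Balancing against σT⁴: T = (1595/5.67×10⁻⁸)^(1/4) = 409.5 K.

410 K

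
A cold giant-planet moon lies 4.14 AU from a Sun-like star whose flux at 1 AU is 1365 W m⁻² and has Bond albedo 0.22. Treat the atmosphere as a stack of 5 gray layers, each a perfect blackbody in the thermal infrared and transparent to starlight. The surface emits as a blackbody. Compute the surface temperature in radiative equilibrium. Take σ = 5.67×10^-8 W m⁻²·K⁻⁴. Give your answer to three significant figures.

Flux at the orbit: S = 1365/(4.14)² = 79.64 W m⁻².
The effective emission temperature is T_e = [S(1−α)/(4σ)]^¼ = 128.6 K.
Layer-by-layer balance gives σT_s⁴ = (N+1)σT_e⁴, so T_s = 6^¼·128.6 = 201.3 K.

201 K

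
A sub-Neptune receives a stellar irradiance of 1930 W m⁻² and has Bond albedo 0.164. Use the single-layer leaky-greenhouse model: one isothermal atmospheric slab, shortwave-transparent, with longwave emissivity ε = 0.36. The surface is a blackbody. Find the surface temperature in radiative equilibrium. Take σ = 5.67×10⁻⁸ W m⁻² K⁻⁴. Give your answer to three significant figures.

305 kelvin

The planet radiates to space at T_e = [S(1−α)/(4σ)]^(1/4) = 290.4 K.
For a single slab of emissivity ε, T_s⁴ = 2T_e⁴/(2−ε); thus T_s = 290.4·(1.22)^(1/4) = 305.2 K.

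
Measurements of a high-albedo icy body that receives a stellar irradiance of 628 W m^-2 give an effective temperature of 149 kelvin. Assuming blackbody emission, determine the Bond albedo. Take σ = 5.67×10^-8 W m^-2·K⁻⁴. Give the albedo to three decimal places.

Rearranging the radiative balance, α = 1 − 4σT⁴/S.
4σT⁴ = 4·5.67×10⁻⁸·(149)⁴ = 111.8 W m^-2.
1−α = 111.8/628.0 = 0.1780, so α = 0.8220.

0.822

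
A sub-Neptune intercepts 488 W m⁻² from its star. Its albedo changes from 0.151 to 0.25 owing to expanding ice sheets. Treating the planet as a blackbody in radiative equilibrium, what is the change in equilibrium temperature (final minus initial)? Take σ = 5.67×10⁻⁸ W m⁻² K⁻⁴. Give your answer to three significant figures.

Before: T₁ = [488.0·0.849/(4σ)]^(1/4) = 206.7 K.
After:  T₂ = [488.0·0.75/(4σ)]^(1/4) = 200.4 K.
Change: 200.4 − 206.7 = -6.310 K.

-6.31 K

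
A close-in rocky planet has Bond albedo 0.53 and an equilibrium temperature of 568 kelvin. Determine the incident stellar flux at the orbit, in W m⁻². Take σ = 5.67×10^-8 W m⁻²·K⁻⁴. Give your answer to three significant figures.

50200 W m⁻²

Invert the energy balance for S: S = 4σT⁴/(1−α).
σT⁴ = 5.67×10⁻⁸·(568)⁴ = 5902 W m⁻².
S = 4·5902/0.47 = 50230 W m⁻².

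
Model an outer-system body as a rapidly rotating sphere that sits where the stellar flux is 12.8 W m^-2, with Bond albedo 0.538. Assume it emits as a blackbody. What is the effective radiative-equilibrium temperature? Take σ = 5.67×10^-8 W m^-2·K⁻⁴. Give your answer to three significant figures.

71.5 kelvin

Absorbed flux (global mean): S(1−α)/4 = 12.80·0.462/4 = 1.478 W m^-2.
In equilibrium σT⁴ equals this, so T = 71.46 K.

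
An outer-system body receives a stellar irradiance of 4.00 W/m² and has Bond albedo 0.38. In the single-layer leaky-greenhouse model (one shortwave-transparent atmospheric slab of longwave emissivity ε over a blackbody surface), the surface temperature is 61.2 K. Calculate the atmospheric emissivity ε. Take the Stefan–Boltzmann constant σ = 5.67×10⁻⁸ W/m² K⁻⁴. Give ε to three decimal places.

TOA balance gives T_e = 57.50 K.
T_s⁴ = T_e⁴·2/(2−ε) → ε = 2 − 2(T_e/T_s)⁴ = 2 − 2·(57.50/61.2)⁴ = 0.4410.

0.441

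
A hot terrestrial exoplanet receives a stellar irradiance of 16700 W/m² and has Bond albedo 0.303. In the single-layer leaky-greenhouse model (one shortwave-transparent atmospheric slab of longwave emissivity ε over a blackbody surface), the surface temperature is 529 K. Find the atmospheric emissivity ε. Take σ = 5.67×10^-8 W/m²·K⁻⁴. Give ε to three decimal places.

Effective temperature: T_e = [S(1−α)/(4σ)]^(1/4) = 476.0 K.
T_s⁴ = T_e⁴·2/(2−ε) → ε = 2 − 2(T_e/T_s)⁴ = 2 − 2·(476.0/529)⁴ = 0.6893.

0.689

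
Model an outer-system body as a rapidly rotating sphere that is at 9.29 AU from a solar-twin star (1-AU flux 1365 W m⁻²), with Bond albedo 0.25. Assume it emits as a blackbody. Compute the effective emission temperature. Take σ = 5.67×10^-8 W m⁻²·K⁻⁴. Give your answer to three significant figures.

Flux at the orbit: S = 1365/(9.29)² = 15.82 W m⁻².
The planet absorbs (1−α)S over its disc πR² and re-emits over 4πR², so the mean absorbed flux is (1−0.25)·15.82/4 = 2.966 W m⁻².
Balancing against σT⁴: T = (2.966/5.67×10⁻⁸)^(1/4) = 85.04 K.

85.0 K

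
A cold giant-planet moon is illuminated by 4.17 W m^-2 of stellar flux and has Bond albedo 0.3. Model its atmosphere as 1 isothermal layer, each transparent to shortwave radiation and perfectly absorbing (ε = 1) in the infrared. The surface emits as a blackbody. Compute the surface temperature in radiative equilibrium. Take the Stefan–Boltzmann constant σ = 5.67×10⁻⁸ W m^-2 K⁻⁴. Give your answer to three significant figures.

The effective emission temperature is T_e = [S(1−α)/(4σ)]^¼ = 59.90 K.
For an N-layer opaque stack, T_s⁴ = (N+1)T_e⁴, hence T_s = (2)^(1/4)×59.90 K = 71.23 K.

71.2 K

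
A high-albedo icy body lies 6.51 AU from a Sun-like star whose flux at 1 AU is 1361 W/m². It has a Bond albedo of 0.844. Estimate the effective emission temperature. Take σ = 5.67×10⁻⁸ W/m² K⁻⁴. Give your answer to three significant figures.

68.6 kelvin

By the inverse-square law, S = 1361/6.51² = 32.11 W/m².
Averaging over the sphere, the absorbed flux is S(1−α)/4 = 1.252 W/m².
Balancing against σT⁴: T = (1.252/5.67×10⁻⁸)^(1/4) = 68.56 K.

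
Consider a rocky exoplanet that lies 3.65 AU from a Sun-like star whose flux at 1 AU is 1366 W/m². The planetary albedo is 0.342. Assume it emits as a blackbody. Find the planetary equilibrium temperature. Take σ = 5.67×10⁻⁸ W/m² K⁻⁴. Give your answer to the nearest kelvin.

131 K

Flux at the orbit: S = 1366/(3.65)² = 102.5 W/m².
Absorbed flux (global mean): S(1−α)/4 = 102.5·0.658/4 = 16.87 W/m².
Balancing against σT⁴: T = (16.87/5.67×10⁻⁸)^(1/4) = 131.3 K.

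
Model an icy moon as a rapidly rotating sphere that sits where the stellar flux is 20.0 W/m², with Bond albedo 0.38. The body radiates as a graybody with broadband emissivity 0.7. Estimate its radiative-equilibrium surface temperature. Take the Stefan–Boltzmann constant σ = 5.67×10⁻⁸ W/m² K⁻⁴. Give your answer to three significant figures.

94.0 K

Absorbed flux (global mean): S(1−α)/4 = 20.00·0.62/4 = 3.100 W/m².
Equating to εσT⁴ with ε = 0.7: T = (3.100/0.7σ)^(1/4) = 94.01 K.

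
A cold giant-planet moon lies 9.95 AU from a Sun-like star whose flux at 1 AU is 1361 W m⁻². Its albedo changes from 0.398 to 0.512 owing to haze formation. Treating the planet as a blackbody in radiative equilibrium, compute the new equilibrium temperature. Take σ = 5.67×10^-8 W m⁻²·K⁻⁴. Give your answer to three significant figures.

73.7 K

By the inverse-square law, S = 1361/9.95² = 13.75 W m⁻².
New equilibrium: T₂ = [(1−0.512)·13.75/(4σ)]^(1/4) = 73.75 K.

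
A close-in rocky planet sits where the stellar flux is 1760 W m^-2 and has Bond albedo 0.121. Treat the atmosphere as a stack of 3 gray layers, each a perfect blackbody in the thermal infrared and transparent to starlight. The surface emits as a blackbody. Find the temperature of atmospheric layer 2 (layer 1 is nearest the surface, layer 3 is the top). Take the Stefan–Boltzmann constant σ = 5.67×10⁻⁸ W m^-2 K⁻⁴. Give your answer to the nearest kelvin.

The effective emission temperature is T_e = [S(1−α)/(4σ)]^¼ = 287.4 K.
Each opaque layer satisfies 2T_j⁴ = T_{j−1}⁴ + T_{j+1}⁴, giving T_k⁴ = (N+1−k)T_e⁴.
With k = 2: T_2 = (3+1−2)^¼·287.4 K = 341.8 K.

342 K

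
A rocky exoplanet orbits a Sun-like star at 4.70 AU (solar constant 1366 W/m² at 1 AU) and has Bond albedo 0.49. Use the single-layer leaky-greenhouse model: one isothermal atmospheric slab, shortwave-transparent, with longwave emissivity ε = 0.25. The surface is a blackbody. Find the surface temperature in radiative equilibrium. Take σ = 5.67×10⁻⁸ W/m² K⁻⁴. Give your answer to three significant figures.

Flux at the orbit: S = 1366/(4.70)² = 61.84 W/m².
The planet radiates to space at T_e = [S(1−α)/(4σ)]^(1/4) = 108.6 K.
Surface balance with a leaky layer gives σT_s⁴ = σT_e⁴·2/(2−ε), so T_s = T_e·[2/(2−0.25)]^(1/4) = 112.3 K.

112 K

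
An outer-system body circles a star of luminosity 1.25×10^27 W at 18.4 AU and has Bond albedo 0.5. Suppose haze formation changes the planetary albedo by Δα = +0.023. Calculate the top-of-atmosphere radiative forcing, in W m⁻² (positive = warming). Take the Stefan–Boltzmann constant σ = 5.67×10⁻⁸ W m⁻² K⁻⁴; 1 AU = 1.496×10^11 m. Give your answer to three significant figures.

d = 18.4 × 1.496×10^11 m = 2.753×10^12 m.
S = L/(4πd²) = 13.13 W m⁻².
TOA radiative forcing: ΔF = −S·Δα/4 = −13.13·(+0.023)/4 = -0.07549 W m⁻².

-0.0755 W m⁻²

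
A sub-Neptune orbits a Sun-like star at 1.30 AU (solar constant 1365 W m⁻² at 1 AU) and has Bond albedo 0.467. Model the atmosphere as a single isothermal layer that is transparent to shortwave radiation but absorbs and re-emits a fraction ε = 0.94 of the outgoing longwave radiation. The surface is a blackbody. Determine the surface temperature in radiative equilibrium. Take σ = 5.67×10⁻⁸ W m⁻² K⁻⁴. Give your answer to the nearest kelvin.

Irradiance scales as 1/d², so S = 1365 W m⁻² × (1/1.30)² = 807.7 W m⁻².
At the top of the atmosphere, σT_e⁴ = S(1−α)/4 = 107.6 W m⁻², giving T_e = 208.7 K.
The surface balance (absorbed SW + ε·downward IR = σT_s⁴) with T_a⁴ = T_s⁴/2 reduces to T_s = T_e·[2/(2−ε)]^¼ = 244.6 K.

245 K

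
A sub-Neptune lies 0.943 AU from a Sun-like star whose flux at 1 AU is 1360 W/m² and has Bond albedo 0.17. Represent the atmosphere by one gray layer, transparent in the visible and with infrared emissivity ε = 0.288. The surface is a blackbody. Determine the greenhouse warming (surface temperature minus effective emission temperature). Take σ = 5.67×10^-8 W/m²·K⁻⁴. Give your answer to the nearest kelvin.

11 K

Irradiance scales as 1/d², so S = 1360 W/m² × (1/0.943)² = 1529 W/m².
The planet radiates to space at T_e = [S(1−α)/(4σ)]^(1/4) = 273.5 K.
For a single slab of emissivity ε, T_s⁴ = 2T_e⁴/(2−ε); thus T_s = 273.5·(1.168)^(1/4) = 284.4 K.
T_s − T_e = 284.4 − 273.5 = 10.84 K.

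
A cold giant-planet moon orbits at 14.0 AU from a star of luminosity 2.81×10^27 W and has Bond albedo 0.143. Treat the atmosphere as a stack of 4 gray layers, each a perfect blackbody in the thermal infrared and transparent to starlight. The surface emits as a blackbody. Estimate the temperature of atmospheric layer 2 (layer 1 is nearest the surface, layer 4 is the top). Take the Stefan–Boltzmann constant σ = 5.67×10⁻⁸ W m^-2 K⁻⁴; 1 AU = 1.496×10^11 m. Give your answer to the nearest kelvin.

Orbital distance: d = 14.0 AU = 2.094×10^12 m.
Flux at the orbit: S = L/(4πd²) = 2.81×10^27/(4π·(2.09×10^12)²) = 50.98 W m^-2.
OLR = S(1−α)/4 = 10.92 W m^-2; the top layer radiates at T_e = 117.8 K.
In the N-layer model, layer k (counted from the surface) has T_k = (N+1−k)^(1/4)·T_e.
With k = 2: T_2 = (4+1−2)^¼·117.8 K = 155.0 K.

155 K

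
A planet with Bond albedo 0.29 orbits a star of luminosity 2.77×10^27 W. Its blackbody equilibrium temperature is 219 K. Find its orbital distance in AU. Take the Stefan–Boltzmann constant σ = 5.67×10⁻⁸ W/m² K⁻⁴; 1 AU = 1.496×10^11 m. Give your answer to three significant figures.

3.66 AU

Energy balance gives S = 4σT⁴/(1−α) = 734.8 W/m².
From L = 4πd²S, d = √(2.77×10^27/(4π·734.8)) = 5.477×10^11 m = 3.661 AU.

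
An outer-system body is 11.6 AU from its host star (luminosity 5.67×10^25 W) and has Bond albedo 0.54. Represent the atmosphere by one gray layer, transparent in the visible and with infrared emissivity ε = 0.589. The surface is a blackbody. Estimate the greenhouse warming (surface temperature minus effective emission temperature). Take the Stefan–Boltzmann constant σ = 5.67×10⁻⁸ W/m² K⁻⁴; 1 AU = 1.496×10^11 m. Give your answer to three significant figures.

3.80 kelvin

Orbital distance: d = 11.6 AU = 1.735×10^12 m.
Spreading L over a sphere of radius d: S = 5.67×10^25/(4π·1.74×10^12²) = 1.498 W/m².
The planet radiates to space at T_e = [S(1−α)/(4σ)]^(1/4) = 41.75 K.
Surface balance with a leaky layer gives σT_s⁴ = σT_e⁴·2/(2−ε), so T_s = T_e·[2/(2−0.589)]^(1/4) = 45.56 K.
The atmosphere warms the surface by 3.805 K.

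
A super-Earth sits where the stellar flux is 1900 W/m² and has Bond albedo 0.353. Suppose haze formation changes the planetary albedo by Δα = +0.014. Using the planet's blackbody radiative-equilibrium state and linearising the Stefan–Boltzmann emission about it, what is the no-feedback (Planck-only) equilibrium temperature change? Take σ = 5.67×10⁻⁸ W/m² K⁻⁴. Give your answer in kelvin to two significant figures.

Unperturbed T_e = [1900·(1−0.353)/(4σ)]^¼ = 271.3 K.
ΔF = −(S/4)Δα = −(1900/4)×(+0.014) = -6.650 W/m².
Planck response: λ_P = 4σT_e³ = 4·5.67×10⁻⁸·(271.3)³ = 4.531 W/m²/K.
ΔT₀ = ΔF/λ_P = -6.650/4.531 = -1.47 K.

-1.5 kelvin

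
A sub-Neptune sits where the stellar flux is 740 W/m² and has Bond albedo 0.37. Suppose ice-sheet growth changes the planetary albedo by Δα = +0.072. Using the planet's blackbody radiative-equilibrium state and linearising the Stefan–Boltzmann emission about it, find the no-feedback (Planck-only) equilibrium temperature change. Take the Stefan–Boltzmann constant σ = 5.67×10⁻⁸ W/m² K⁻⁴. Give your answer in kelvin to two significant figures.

Reference equilibrium: T_e = [S(1−α)/(4σ)]^(1/4) = 212.9 K.
The change in absorbed flux is Δ[S(1−α)/4] = −SΔα/4 = -13.32 W/m².
The Planck feedback parameter is 4σT_e³ = 2.189 W/m²/K.
Hence the no-feedback warming is ΔF/(4σT_e³) = -6.08 K.

-6.1 kelvin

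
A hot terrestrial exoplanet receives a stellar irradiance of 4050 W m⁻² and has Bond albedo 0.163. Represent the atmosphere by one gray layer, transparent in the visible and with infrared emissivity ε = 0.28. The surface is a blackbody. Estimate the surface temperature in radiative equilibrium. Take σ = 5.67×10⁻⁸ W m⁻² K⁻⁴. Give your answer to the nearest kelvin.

Effective emission temperature (TOA balance): σT_e⁴ = S(1−α)/4 = 847.5 W m⁻² → T_e = 349.7 K.
For a single slab of emissivity ε, T_s⁴ = 2T_e⁴/(2−ε); thus T_s = 349.7·(1.163)^(1/4) = 363.1 K.

363 kelvin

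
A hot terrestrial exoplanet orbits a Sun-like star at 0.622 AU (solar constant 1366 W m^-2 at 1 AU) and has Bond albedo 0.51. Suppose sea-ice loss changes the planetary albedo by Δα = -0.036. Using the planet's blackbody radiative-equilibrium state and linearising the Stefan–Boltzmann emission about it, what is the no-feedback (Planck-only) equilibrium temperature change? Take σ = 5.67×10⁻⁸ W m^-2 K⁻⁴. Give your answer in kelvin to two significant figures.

5.4 K

Flux at the orbit: S = 1366/(0.622)² = 3531 W m^-2.
The baseline emission temperature is T_e = 295.5 K.
The change in absorbed flux is Δ[S(1−α)/4] = −SΔα/4 = 31.78 W m^-2.
Linearising σT⁴ gives d(σT⁴)/dT = 4σT_e³ = 5.854 W m^-2 per K.
Hence the no-feedback warming is ΔF/(4σT_e³) = 5.43 K.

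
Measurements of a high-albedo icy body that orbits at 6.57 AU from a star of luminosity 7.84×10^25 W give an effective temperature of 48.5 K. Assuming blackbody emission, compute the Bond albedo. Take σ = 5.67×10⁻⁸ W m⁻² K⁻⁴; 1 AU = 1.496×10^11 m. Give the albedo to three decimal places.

0.806

Orbital distance: d = 6.57 AU = 9.829×10^11 m.
Flux at the orbit: S = L/(4πd²) = 7.84×10^25/(4π·(9.83×10^11)²) = 6.458 W m⁻².
Energy balance: S(1−α)/4 = σT⁴, so 1−α = 4σT⁴/S.
4σT⁴ = 4·5.67×10⁻⁸·(48.5)⁴ = 1.255 W m⁻².
1−α = 1.255/6.458 = 0.1943, so α = 0.8057.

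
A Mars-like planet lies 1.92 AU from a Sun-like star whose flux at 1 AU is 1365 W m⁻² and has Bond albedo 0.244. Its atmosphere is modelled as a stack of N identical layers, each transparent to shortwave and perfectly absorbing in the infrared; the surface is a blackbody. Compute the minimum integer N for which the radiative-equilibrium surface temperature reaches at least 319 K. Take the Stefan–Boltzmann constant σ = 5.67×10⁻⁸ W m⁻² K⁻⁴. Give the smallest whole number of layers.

By the inverse-square law, S = 1365/1.92² = 370.3 W m⁻².
Top-of-atmosphere balance: σT_e⁴ = S(1−α)/4 = 69.98 W m⁻² → T_e = 187.4 K.
Since T_s⁴ = (N+1)T_e⁴, we need N ≥ (T_s/T_e)⁴ − 1 = 7.390.
So N ≥ 7.390; the smallest integer is N = 8.

8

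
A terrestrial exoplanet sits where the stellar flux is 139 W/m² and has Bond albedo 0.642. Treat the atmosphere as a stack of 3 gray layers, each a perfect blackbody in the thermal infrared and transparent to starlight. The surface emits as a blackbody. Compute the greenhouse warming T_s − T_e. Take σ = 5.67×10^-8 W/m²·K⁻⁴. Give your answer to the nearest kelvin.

50 K

OLR = S(1−α)/4 = 12.44 W/m²; the top layer radiates at T_e = 121.7 K.
Surface: T_s = (4)^¼·T_e = 172.1 K.
So the greenhouse effect raises the surface by 172.1 − 121.7 = 50.41 K.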